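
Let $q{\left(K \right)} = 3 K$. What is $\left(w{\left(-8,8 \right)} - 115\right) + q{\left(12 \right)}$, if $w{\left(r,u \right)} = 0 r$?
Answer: $-79$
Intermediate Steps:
$w{\left(r,u \right)} = 0$
$\left(w{\left(-8,8 \right)} - 115\right) + q{\left(12 \right)} = \left(0 - 115\right) + 3 \cdot 12 = -115 + 36 = -79$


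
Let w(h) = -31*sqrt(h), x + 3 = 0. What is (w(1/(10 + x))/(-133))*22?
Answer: 682*sqrt(7)/931 ≈ 1.9381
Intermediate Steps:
x = -3 (x = -3 + 0 = -3)
(w(1/(10 + x))/(-133))*22 = (-31/sqrt(10 - 3)/(-133))*22 = (-31*sqrt(7)/7*(-1/133))*22 = (31*sqrt(7)/931)*22 = 682*sqrt(7)/931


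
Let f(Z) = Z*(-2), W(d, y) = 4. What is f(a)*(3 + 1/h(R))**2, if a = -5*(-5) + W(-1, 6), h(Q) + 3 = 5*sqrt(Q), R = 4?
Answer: -28072/49 ≈ -572.90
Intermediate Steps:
h(Q) = -3 + 5*sqrt(Q)
a = 29 (a = -5*(-5) + 4 = 25 + 4 = 29)
f(Z) = -2*Z
f(a)*(3 + 1/h(R))**2 = (-2*29)*(3 + 1/(-3 + 5*sqrt(4)))**2 = -58*(3 + 1/(-3 + 5*2))**2 = -58*(3 + 1/(-3 + 10))**2 = -58*(3 + 1/7)**2 = -58*(22/7)**2 = -58*484/49 = -28072/49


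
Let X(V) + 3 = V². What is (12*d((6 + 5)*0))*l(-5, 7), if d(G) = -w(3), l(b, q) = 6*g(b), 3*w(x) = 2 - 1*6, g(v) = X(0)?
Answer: -288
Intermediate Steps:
X(V) = -3 + V²
g(v) = -3 (g(v) = -3 + 0² = -3 + 0 = -3)
w(x) = -4/3 (w(x) = (2 - 1*6)/3 = (2 - 6)/3 = (⅓)*(-4) = -4/3)
l(b, q) = -18 (l(b, q) = 6*(-3) = -18)
d(G) = 4/3 (d(G) = -1*(-4/3) = 4/3)
(12*d((6 + 5)*0))*l(-5, 7) = (12*(4/3))*(-18) = 16*(-18) = -288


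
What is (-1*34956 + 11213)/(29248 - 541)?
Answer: -23743/28707 ≈ -0.82708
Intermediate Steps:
(-1*34956 + 11213)/(29248 - 541) = (-34956 + 11213)/28707 = -23743*1/28707 = -23743/28707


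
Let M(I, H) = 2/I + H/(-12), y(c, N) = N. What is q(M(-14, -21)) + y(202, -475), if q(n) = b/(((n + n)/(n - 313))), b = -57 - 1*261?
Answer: 454982/15 ≈ 30332.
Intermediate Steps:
b = -318 (b = -57 - 261 = -318)
M(I, H) = 2/I - H/12 (M(I, H) = 2/I + H*(-1/12) = 2/I - H/12)
q(n) = -159*(-313 + n)/n (q(n) = -318*(n - 313)/(n + n) = -318*(-313 + n)/(2*n) = -159*(-313 + n)/n)
q(M(-14, -21)) + y(202, -475) = (-159 + 49767/(2/(-14) - 1/12*(-21))) - 475 = (-159 + 49767/(2*(-1/14) + 7/4)) - 475 = (-159 + 49767/(-1/7 + 7/4)) - 475 = (-159 + 49767/(45/28)) - 475 = (-159 + 49767*(28/45)) - 475 = (-159 + 464492/15) - 475 = 462107/15 - 475 = 454982/15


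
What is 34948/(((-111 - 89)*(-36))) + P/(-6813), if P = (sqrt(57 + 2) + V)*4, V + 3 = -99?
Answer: 6695509/1362600 - 4*sqrt(59)/6813 ≈ 4.9093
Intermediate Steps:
V = -102 (V = -3 - 99 = -102)
P = -408 + 4*sqrt(59) (P = (sqrt(57 + 2) - 102)*4 = (sqrt(59) - 102)*4 = (-102 + sqrt(59))*4 = -408 + 4*sqrt(59) ≈ -377.28)
34948/(((-111 - 89)*(-36))) + P/(-6813) = 34948/(((-111 - 89)*(-36))) + (-408 + 4*sqrt(59))/(-6813) = 34948/((-200*(-36))) + (-408 + 4*sqrt(59))*(-1/6813) = 34948/7200 + (136/2271 - 4*sqrt(59)/6813) = 34948*(1/7200) + (136/2271 - 4*sqrt(59)/6813) = 8737/1800 + (136/2271 - 4*sqrt(59)/6813) = 6695509/1362600 - 4*sqrt(59)/6813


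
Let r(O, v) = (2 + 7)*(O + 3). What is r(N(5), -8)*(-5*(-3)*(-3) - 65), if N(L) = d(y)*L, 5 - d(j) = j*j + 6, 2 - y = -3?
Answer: 125730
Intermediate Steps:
y = 5 (y = 2 - 1*(-3) = 2 + 3 = 5)
d(j) = -1 - j² (d(j) = 5 - (j*j + 6) = 5 - (j² + 6) = 5 - (6 + j²) = 5 + (-6 - j²) = -1 - j²)
N(L) = -26*L (N(L) = (-1 - 1*5²)*L = (-1 - 1*25)*L = (-1 - 25)*L = -26*L)
r(O, v) = 27 + 9*O (r(O, v) = 9*(3 + O) = 27 + 9*O)
r(N(5), -8)*(-5*(-3)*(-3) - 65) = (27 + 9*(-26*5))*(-5*(-3)*(-3) - 65) = (27 + 9*(-130))*(15*(-3) - 65) = (27 - 1170)*(-45 - 65) = -1143*(-110) = 125730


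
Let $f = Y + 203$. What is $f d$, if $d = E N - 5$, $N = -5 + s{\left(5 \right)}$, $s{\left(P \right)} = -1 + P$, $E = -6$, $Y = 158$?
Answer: $361$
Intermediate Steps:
$N = -1$ ($N = -5 + \left(-1 + 5\right) = -5 + 4 = -1$)
$d = 1$ ($d = \left(-6\right) \left(-1\right) - 5 = 6 - 5 = 1$)
$f = 361$ ($f = 158 + 203 = 361$)
$f d = 361 \cdot 1 = 361$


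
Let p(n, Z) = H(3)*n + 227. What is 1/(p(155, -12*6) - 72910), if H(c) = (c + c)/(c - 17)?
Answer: -7/509246 ≈ -1.3746e-5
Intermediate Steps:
H(c) = 2*c/(-17 + c) (H(c) = (2*c)/(-17 + c) = 2*c/(-17 + c))
p(n, Z) = 227 - 3*n/7 (p(n, Z) = (2*3/(-17 + 3))*n + 227 = (2*3/(-14))*n + 227 = (2*3*(-1/14))*n + 227 = -3*n/7 + 227 = 227 - 3*n/7)
1/(p(155, -12*6) - 72910) = 1/((227 - 3/7*155) - 72910) = 1/((227 - 465/7) - 72910) = 1/(1124/7 - 72910) = 1/(-509246/7) = -7/509246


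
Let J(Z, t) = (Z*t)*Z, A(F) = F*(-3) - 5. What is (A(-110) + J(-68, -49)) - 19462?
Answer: -245713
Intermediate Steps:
A(F) = -5 - 3*F (A(F) = -3*F - 5 = -5 - 3*F)
J(Z, t) = t*Z²
(A(-110) + J(-68, -49)) - 19462 = ((-5 - 3*(-110)) - 49*(-68)²) - 19462 = ((-5 + 330) - 49*4624) - 19462 = (325 - 226576) - 19462 = -226251 - 19462 = -245713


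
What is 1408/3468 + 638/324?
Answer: 111199/46818 ≈ 2.3751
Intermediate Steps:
1408/3468 + 638/324 = 1408*(1/3468) + 638*(1/324) = 352/867 + 319/162 = 111199/46818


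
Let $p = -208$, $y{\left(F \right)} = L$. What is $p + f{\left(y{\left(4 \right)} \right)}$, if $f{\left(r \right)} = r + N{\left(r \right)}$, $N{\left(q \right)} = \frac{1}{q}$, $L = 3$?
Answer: $- \frac{614}{3} \approx -204.67$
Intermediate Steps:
$y{\left(F \right)} = 3$
$f{\left(r \right)} = r + \frac{1}{r}$
$p + f{\left(y{\left(4 \right)} \right)} = -208 + \left(3 + \frac{1}{3}\right) = -208 + \frac{10}{3} = - \frac{614}{3}$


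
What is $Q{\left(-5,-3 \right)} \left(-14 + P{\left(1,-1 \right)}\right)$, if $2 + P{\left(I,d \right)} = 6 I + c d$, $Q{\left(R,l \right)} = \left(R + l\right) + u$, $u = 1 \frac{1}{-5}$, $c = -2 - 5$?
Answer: $\frac{123}{5} \approx 24.6$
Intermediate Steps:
$c = -7$ ($c = -2 - 5 = -7$)
$u = - \frac{1}{5}$ ($u = 1 \left(- \frac{1}{5}\right) = - \frac{1}{5} \approx -0.2$)
$Q{\left(R,l \right)} = - \frac{1}{5} + R + l$ ($Q{\left(R,l \right)} = \left(R + l\right) - \frac{1}{5} = - \frac{1}{5} + R + l$)
$P{\left(I,d \right)} = -2 - 7 d + 6 I$ ($P{\left(I,d \right)} = -2 + \left(6 I - 7 d\right) = -2 + \left(- 7 d + 6 I\right) = -2 - 7 d + 6 I$)
$Q{\left(-5,-3 \right)} \left(-14 + P{\left(1,-1 \right)}\right) = \left(- \frac{1}{5} - 5 - 3\right) \left(-14 - -11\right) = - \frac{41 \left(-14 + \left(-2 + 7 + 6\right)\right)}{5} = - \frac{41 \left(-14 + 11\right)}{5} = \left(- \frac{41}{5}\right) \left(-3\right) = \frac{123}{5}$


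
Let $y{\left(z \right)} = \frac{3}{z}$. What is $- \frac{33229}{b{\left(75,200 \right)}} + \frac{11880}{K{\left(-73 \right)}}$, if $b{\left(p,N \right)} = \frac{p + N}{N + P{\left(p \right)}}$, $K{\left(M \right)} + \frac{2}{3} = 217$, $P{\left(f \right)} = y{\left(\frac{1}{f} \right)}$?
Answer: $- \frac{33293047}{649} \approx -51299.0$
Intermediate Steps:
$P{\left(f \right)} = 3 f$ ($P{\left(f \right)} = \frac{3}{\frac{1}{f}} = 3 f$)
$K{\left(M \right)} = \frac{649}{3}$ ($K{\left(M \right)} = - \frac{2}{3} + 217 = \frac{649}{3}$)
$b{\left(p,N \right)} = \frac{N + p}{N + 3 p}$ ($b{\left(p,N \right)} = \frac{p + N}{N + 3 p} = \frac{N + p}{N + 3 p}$)
$- \frac{33229}{b{\left(75,200 \right)}} + \frac{11880}{K{\left(-73 \right)}} = - \frac{33229}{\frac{1}{200 + 3 \cdot 75} \left(200 + 75\right)} + \frac{11880}{\frac{649}{3}} = - \frac{33229}{\frac{1}{200 + 225} \cdot 275} + 11880 \cdot \frac{3}{649} = - \frac{33229}{\frac{1}{425} \cdot 275} + \frac{3240}{59} = - \frac{33229}{\frac{11}{17}} + \frac{3240}{59} = \left(-33229\right) \frac{17}{11} + \frac{3240}{59} = - \frac{564893}{11} + \frac{3240}{59} = - \frac{33293047}{649}$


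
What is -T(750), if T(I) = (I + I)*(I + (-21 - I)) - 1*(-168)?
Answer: 31332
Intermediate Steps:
T(I) = 168 - 42*I (T(I) = (2*I)*(-21) + 168 = -42*I + 168 = 168 - 42*I)
-T(750) = -(168 - 42*750) = -(168 - 31500) = -1*(-31332) = 31332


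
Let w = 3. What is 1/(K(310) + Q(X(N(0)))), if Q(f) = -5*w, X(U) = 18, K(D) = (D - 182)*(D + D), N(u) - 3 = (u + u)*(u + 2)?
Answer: 1/79345 ≈ 1.2603e-5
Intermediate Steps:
N(u) = 3 + 2*u*(2 + u) (N(u) = 3 + (u + u)*(u + 2) = 3 + (2*u)*(2 + u) = 3 + 2*u*(2 + u))
K(D) = 2*D*(-182 + D) (K(D) = (-182 + D)*(2*D) = 2*D*(-182 + D))
Q(f) = -15 (Q(f) = -5*3 = -15)
1/(K(310) + Q(X(N(0)))) = 1/(2*310*(-182 + 310) - 15) = 1/(2*310*128 - 15) = 1/(79360 - 15) = 1/79345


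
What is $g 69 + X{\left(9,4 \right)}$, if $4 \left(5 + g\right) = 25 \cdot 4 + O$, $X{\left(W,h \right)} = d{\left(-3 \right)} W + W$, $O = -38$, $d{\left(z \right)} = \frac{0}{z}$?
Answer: $\frac{1467}{2} \approx 733.5$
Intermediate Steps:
$d{\left(z \right)} = 0$
$X{\left(W,h \right)} = W$ ($X{\left(W,h \right)} = 0 W + W = 0 + W = W$)
$g = \frac{21}{2}$ ($g = -5 + \frac{25 \cdot 4 - 38}{4} = -5 + \frac{100 - 38}{4} = -5 + \frac{1}{4} \cdot 62 = -5 + \frac{31}{2} = \frac{21}{2} \approx 10.5$)
$g 69 + X{\left(9,4 \right)} = \frac{21}{2} \cdot 69 + 9 = \frac{1449}{2} + 9 = \frac{1467}{2}$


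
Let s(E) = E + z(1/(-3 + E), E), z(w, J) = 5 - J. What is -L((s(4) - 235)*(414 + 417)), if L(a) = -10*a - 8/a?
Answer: -182653384504/95565 ≈ -1.9113e+6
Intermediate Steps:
s(E) = 5 (s(E) = E + (5 - E) = 5)
-L((s(4) - 235)*(414 + 417)) = -(-10*(5 - 235)*(414 + 417) - 8*1/((5 - 235)*(414 + 417))) = -(-(-2300)*831 - 8/((-230*831))) = -(-10*(-191130) - 8/(-191130)) = -(1911300 - 8*(-1/191130)) = -(1911300 + 4/95565) = -1*182653384504/95565 = -182653384504/95565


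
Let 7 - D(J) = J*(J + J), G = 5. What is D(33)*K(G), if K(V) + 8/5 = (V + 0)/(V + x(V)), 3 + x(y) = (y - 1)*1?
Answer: 49933/30 ≈ 1664.4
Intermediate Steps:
x(y) = -4 + y (x(y) = -3 + (y - 1)*1 = -3 + (-1 + y)*1 = -3 + (-1 + y) = -4 + y)
D(J) = 7 - 2*J² (D(J) = 7 - J*(J + J) = 7 - J*2*J = 7 - 2*J²)
K(V) = -8/5 + V/(-4 + 2*V) (K(V) = -8/5 + (V + 0)/(V + (-4 + V)) = -8/5 + V/(-4 + 2*V))
D(33)*K(G) = (7 - 2*33²)*((32 - 11*5)/(10*(-2 + 5))) = (7 - 2*1089)*((⅒)*(32 - 55)/3) = (7 - 2178)*((⅒)*(⅓)*(-23)) = -2171*(-23/30) = 49933/30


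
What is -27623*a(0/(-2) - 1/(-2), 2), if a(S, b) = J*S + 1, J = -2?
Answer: 0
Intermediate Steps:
a(S, b) = 1 - 2*S (a(S, b) = -2*S + 1 = 1 - 2*S)
-27623*a(0/(-2) - 1/(-2), 2) = -27623*(1 - 2*(0/(-2) - 1/(-2))) = -27623*(1 - 2*(0*(-½) - 1*(-½))) = -27623*(1 - 2*(0 + ½)) = -27623*(1 - 2*½) = -27623*(1 - 1) = -27623*0 = 0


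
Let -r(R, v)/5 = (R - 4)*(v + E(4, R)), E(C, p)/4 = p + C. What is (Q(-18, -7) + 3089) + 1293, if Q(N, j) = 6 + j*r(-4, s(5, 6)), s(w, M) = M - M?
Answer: 4388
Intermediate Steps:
E(C, p) = 4*C + 4*p (E(C, p) = 4*(p + C) = 4*(C + p) = 4*C + 4*p)
s(w, M) = 0
r(R, v) = -5*(-4 + R)*(16 + v + 4*R) (r(R, v) = -5*(R - 4)*(v + (4*4 + 4*R)) = -5*(-4 + R)*(v + (16 + 4*R)) = -5*(-4 + R)*(16 + v + 4*R))
Q(N, j) = 6 (Q(N, j) = 6 + j*(320 - 20*(-4)² + 20*0 - 5*(-4)*0) = 6 + j*(320 - 20*16 + 0 + 0) = 6 + j*(320 - 320 + 0 + 0) = 6 + j*0 = 6 + 0 = 6)
(Q(-18, -7) + 3089) + 1293 = (6 + 3089) + 1293 = 3095 + 1293 = 4388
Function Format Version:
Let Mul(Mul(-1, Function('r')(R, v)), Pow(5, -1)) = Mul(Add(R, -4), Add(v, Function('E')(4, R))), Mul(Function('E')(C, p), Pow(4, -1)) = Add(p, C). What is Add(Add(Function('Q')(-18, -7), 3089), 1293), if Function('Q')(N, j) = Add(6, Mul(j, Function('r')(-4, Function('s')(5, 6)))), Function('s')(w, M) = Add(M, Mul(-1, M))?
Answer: 4388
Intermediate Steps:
Function('E')(C, p) = Add(Mul(4, C), Mul(4, p)) (Function('E')(C, p) = Mul(4, Add(p, C)) = Mul(4, Add(C, p)) = Add(Mul(4, C), Mul(4, p)))
Function('s')(w, M) = 0
Function('r')(R, v) = Mul(-5, Add(-4, R), Add(16, v, Mul(4, R))) (Function('r')(R, v) = Mul(-5, Mul(Add(R, -4), Add(v, Add(Mul(4, 4), Mul(4, R))))) = Mul(-5, Mul(Add(-4, R), Add(v, Add(16, Mul(4, R))))) = Mul(-5, Mul(Add(-4, R), Add(16, v, Mul(4, R)))) = Mul(-5, Add(-4, R), Add(16, v, Mul(4, R))))
Function('Q')(N, j) = 6 (Function('Q')(N, j) = Add(6, Mul(j, Add(320, Mul(-20, Pow(-4, 2)), Mul(20, 0), Mul(-5, -4, 0)))) = Add(6, Mul(j, Add(320, Mul(-20, 16), 0, 0))) = Add(6, Mul(j, Add(320, -320, 0, 0))) = Add(6, Mul(j, 0)) = Add(6, 0) = 6)
Add(Add(Function('Q')(-18, -7), 3089), 1293) = Add(Add(6, 3089), 1293) = Add(3095, 1293) = 4388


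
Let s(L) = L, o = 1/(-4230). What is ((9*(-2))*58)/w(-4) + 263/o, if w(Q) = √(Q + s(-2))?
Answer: -1112490 + 174*I*√6 ≈ -1.1125e+6 + 426.21*I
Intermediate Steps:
o = -1/4230 ≈ -0.00023641
w(Q) = √(-2 + Q) (w(Q) = √(Q - 2) = √(-2 + Q))
((9*(-2))*58)/w(-4) + 263/o = ((9*(-2))*58)/(√(-2 - 4)) + 263/(-1/4230) = (-18*58)/(√(-6)) + 263*(-4230) = -1044*(-I*√6/6) - 1112490 = -(-174)*I*√6 - 1112490 = 174*I*√6 - 1112490 = -1112490 + 174*I*√6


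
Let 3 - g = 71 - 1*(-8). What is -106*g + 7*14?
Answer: 8154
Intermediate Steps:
g = -76 (g = 3 - (71 - 1*(-8)) = 3 - (71 + 8) = 3 - 1*79 = 3 - 79 = -76)
-106*g + 7*14 = -106*(-76) + 7*14 = 8056 + 98 = 8154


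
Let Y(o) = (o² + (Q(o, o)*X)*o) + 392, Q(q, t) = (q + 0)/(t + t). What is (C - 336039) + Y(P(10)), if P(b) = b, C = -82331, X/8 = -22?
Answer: -418758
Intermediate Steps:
X = -176 (X = 8*(-22) = -176)
Q(q, t) = q/(2*t) (Q(q, t) = q/((2*t)) = q*(1/(2*t)) = q/(2*t))
Y(o) = 392 + o² - 88*o (Y(o) = (o² + ((o/(2*o))*(-176))*o) + 392 = (o² + ((½)*(-176))*o) + 392 = (o² - 88*o) + 392 = 392 + o² - 88*o)
(C - 336039) + Y(P(10)) = (-82331 - 336039) + (392 + 10² - 88*10) = -418370 + (392 + 100 - 880) = -418370 - 388 = -418758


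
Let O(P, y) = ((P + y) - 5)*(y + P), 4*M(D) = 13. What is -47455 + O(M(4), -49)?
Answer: -722131/16 ≈ -45133.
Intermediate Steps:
M(D) = 13/4 (M(D) = (1/4)*13 = 13/4)
O(P, y) = (P + y)*(-5 + P + y) (O(P, y) = (-5 + P + y)*(P + y) = (P + y)*(-5 + P + y))
-47455 + O(M(4), -49) = -47455 + ((13/4)**2 + (-49)**2 - 5*13/4 - 5*(-49) + 2*(13/4)*(-49)) = -47455 + (169/16 + 2401 - 65/4 + 245 - 637/2) = -47455 + 37149/16 = -722131/16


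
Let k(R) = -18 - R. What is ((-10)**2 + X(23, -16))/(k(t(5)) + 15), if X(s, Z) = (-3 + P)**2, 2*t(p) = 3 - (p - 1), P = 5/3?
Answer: -1832/45 ≈ -40.711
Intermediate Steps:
P = 5/3 (P = 5*(1/3) = 5/3 ≈ 1.6667)
t(p) = 2 - p/2 (t(p) = (3 - (p - 1))/2 = (3 - (-1 + p))/2 = (3 + (1 - p))/2 = (4 - p)/2 = 2 - p/2)
X(s, Z) = 16/9 (X(s, Z) = (-3 + 5/3)**2 = (-4/3)**2 = 16/9)
((-10)**2 + X(23, -16))/(k(t(5)) + 15) = ((-10)**2 + 16/9)/((-18 - (2 - 1/2*5)) + 15) = (100 + 16/9)/((-18 - (2 - 5/2)) + 15) = 916/(9*((-18 - 1*(-1/2)) + 15)) = 916/(9*((-18 + 1/2) + 15)) = 916/(9*(-35/2 + 15)) = 916/(9*(-5/2)) = (916/9)*(-2/5) = -1832/45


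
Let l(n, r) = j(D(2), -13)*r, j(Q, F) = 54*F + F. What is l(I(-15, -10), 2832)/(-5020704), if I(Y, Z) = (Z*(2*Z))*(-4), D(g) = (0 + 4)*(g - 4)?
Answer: 3245/8046 ≈ 0.40331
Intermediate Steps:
D(g) = -16 + 4*g (D(g) = 4*(-4 + g) = -16 + 4*g)
j(Q, F) = 55*F
I(Y, Z) = -8*Z² (I(Y, Z) = (2*Z²)*(-4) = -8*Z²)
l(n, r) = -715*r (l(n, r) = (55*(-13))*r = -715*r)
l(I(-15, -10), 2832)/(-5020704) = -715*2832/(-5020704) = -2024880*(-1/5020704) = 3245/8046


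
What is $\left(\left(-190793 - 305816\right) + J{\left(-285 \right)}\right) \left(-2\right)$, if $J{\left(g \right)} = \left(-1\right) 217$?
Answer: $993652$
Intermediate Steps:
$J{\left(g \right)} = -217$
$\left(\left(-190793 - 305816\right) + J{\left(-285 \right)}\right) \left(-2\right) = \left(\left(-190793 - 305816\right) - 217\right) \left(-2\right) = \left(-496609 - 217\right) \left(-2\right) = \left(-496826\right) \left(-2\right) = 993652$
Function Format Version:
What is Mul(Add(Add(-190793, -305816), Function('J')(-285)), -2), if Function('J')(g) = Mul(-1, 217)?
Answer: 993652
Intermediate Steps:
Function('J')(g) = -217
Mul(Add(Add(-190793, -305816), Function('J')(-285)), -2) = Mul(Add(Add(-190793, -305816), -217), -2) = Mul(Add(-496609, -217), -2) = Mul(-496826, -2) = 993652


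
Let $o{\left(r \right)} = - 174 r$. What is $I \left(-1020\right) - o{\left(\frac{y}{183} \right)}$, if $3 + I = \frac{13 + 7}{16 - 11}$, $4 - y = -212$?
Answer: $- \frac{49692}{61} \approx -814.62$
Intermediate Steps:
$y = 216$ ($y = 4 - -212 = 4 + 212 = 216$)
$I = 1$ ($I = -3 + \frac{13 + 7}{16 - 11} = -3 + \frac{20}{5} = -3 + 20 \cdot \frac{1}{5} = -3 + 4 = 1$)
$I \left(-1020\right) - o{\left(\frac{y}{183} \right)} = 1 \left(-1020\right) - - 174 \cdot \frac{216}{183} = -1020 - - 174 \cdot 216 \cdot \frac{1}{183} = -1020 - \left(-174\right) \frac{72}{61} = -1020 - - \frac{12528}{61} = -1020 + \frac{12528}{61} = - \frac{49692}{61}$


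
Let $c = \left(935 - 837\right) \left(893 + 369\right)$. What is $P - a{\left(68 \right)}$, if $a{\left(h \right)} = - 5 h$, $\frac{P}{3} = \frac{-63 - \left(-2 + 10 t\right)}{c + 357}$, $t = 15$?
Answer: $\frac{42170587}{124033} \approx 340.0$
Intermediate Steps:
$c = 123676$ ($c = 98 \cdot 1262 = 123676$)
$P = - \frac{633}{124033}$ ($P = 3 \frac{-63 + \left(2 - 150\right)}{123676 + 357} = 3 \frac{-63 + \left(2 - 150\right)}{124033} = 3 \left(-63 - 148\right) \frac{1}{124033} = 3 \left(\left(-211\right) \frac{1}{124033}\right) = 3 \left(- \frac{211}{124033}\right) = - \frac{633}{124033} \approx -0.0051035$)
$P - a{\left(68 \right)} = - \frac{633}{124033} - \left(-5\right) 68 = - \frac{633}{124033} - -340 = - \frac{633}{124033} + 340 = \frac{42170587}{124033}$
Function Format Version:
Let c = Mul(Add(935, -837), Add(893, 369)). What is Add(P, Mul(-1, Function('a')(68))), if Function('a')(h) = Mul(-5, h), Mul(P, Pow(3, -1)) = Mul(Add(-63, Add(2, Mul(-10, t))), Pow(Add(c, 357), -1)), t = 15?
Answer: Rational(42170587, 124033) ≈ 340.00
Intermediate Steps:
c = 123676 (c = Mul(98, 1262) = 123676)
P = Rational(-633, 124033) (P = Mul(3, Mul(Add(-63, Add(2, Mul(-10, 15))), Pow(Add(123676, 357), -1))) = Mul(3, Mul(Add(-63, Add(2, -150)), Pow(124033, -1))) = Mul(3, Mul(Add(-63, -148), Rational(1, 124033))) = Mul(3, Mul(-211, Rational(1, 124033))) = Mul(3, Rational(-211, 124033)) = Rational(-633, 124033) ≈ -0.0051035)
Add(P, Mul(-1, Function('a')(68))) = Add(Rational(-633, 124033), Mul(-1, Mul(-5, 68))) = Add(Rational(-633, 124033), Mul(-1, -340)) = Add(Rational(-633, 124033), 340) = Rational(42170587, 124033)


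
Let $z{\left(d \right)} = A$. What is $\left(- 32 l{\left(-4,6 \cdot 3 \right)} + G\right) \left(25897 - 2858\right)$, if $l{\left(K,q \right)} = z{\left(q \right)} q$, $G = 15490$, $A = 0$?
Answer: $356874110$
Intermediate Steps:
$z{\left(d \right)} = 0$
$l{\left(K,q \right)} = 0$ ($l{\left(K,q \right)} = 0 q = 0$)
$\left(- 32 l{\left(-4,6 \cdot 3 \right)} + G\right) \left(25897 - 2858\right) = \left(\left(-32\right) 0 + 15490\right) \left(25897 - 2858\right) = \left(0 + 15490\right) 23039 = 15490 \cdot 23039 = 356874110$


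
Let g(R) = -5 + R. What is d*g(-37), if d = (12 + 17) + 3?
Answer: -1344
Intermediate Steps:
d = 32 (d = 29 + 3 = 32)
d*g(-37) = 32*(-5 - 37) = 32*(-42) = -1344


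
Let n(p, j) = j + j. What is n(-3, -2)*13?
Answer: -52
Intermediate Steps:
n(p, j) = 2*j
n(-3, -2)*13 = (2*(-2))*13 = -4*13 = -52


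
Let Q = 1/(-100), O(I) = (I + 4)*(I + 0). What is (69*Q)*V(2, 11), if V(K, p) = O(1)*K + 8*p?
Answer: -3381/50 ≈ -67.620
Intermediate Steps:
O(I) = I*(4 + I) (O(I) = (4 + I)*I = I*(4 + I))
Q = -1/100 ≈ -0.010000
V(K, p) = 5*K + 8*p (V(K, p) = (1*(4 + 1))*K + 8*p = (1*5)*K + 8*p = 5*K + 8*p)
(69*Q)*V(2, 11) = (69*(-1/100))*(5*2 + 8*11) = -69*(10 + 88)/100 = -69/100*98 = -3381/50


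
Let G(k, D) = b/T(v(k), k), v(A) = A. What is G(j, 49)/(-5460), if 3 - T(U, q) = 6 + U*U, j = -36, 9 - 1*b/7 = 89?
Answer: -4/50661 ≈ -7.8956e-5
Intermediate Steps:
b = -560 (b = 63 - 7*89 = 63 - 623 = -560)
T(U, q) = -3 - U² (T(U, q) = 3 - (6 + U*U) = 3 - (6 + U²) = 3 + (-6 - U²) = -3 - U²)
G(k, D) = -560/(-3 - k²)
G(j, 49)/(-5460) = (560/(3 + (-36)²))/(-5460) = (560/(3 + 1296))*(-1/5460) = (560/1299)*(-1/5460) = -4/50661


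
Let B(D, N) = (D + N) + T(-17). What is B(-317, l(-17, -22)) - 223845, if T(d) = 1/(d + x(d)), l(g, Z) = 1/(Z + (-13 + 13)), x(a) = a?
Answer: -41918308/187 ≈ -2.2416e+5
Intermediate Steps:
l(g, Z) = 1/Z (l(g, Z) = 1/(Z + 0) = 1/Z)
T(d) = 1/(2*d) (T(d) = 1/(d + d) = 1/(2*d))
B(D, N) = -1/34 + D + N (B(D, N) = (D + N) + (1/2)/(-17) = (D + N) + (1/2)*(-1/17) = (D + N) - 1/34 = -1/34 + D + N)
B(-317, l(-17, -22)) - 223845 = (-1/34 - 317 + 1/(-22)) - 223845 = (-1/34 - 317 - 1/22) - 223845 = -59293/187 - 223845 = -41918308/187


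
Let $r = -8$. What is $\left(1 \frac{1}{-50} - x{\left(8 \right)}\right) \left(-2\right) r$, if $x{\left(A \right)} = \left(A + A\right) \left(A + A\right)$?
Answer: $- \frac{102408}{25} \approx -4096.3$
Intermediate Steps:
$x{\left(A \right)} = 4 A^{2}$ ($x{\left(A \right)} = 2 A 2 A = 4 A^{2}$)
$\left(1 \frac{1}{-50} - x{\left(8 \right)}\right) \left(-2\right) r = \left(1 \frac{1}{-50} - 4 \cdot 8^{2}\right) \left(-2\right) \left(-8\right) = \left(1 \left(- \frac{1}{50}\right) - 4 \cdot 64\right) \left(-2\right) \left(-8\right) = \left(- \frac{1}{50} - 256\right) \left(-2\right) \left(-8\right) = \left(- \frac{12801}{50}\right) \left(-2\right) \left(-8\right) = \frac{12801}{25} \left(-8\right) = - \frac{102408}{25}$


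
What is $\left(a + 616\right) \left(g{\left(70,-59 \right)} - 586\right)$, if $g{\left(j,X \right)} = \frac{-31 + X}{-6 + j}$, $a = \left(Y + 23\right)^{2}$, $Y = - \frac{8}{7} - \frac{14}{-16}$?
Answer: $- \frac{66772677085}{100352} \approx -6.6539 \cdot 10^{5}$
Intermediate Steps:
$Y = - \frac{15}{56}$ ($Y = \left(-8\right) \frac{1}{7} - - \frac{7}{8} = - \frac{8}{7} + \frac{7}{8} = - \frac{15}{56} \approx -0.26786$)
$a = \frac{1620529}{3136}$ ($a = \left(- \frac{15}{56} + 23\right)^{2} = \left(\frac{1273}{56}\right)^{2} = \frac{1620529}{3136} \approx 516.75$)
$g{\left(j,X \right)} = \frac{-31 + X}{-6 + j}$
$\left(a + 616\right) \left(g{\left(70,-59 \right)} - 586\right) = \left(\frac{1620529}{3136} + 616\right) \left(\frac{-31 - 59}{-6 + 70} - 586\right) = \frac{3552305 \left(\frac{1}{64} \left(-90\right) - 586\right)}{3136} = \frac{3552305 \left(- \frac{45}{32} - 586\right)}{3136} = \frac{3552305}{3136} \left(- \frac{18797}{32}\right) = - \frac{66772677085}{100352}$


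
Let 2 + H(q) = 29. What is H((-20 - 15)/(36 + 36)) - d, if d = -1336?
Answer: 1363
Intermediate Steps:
H(q) = 27 (H(q) = -2 + 29 = 27)
H((-20 - 15)/(36 + 36)) - d = 27 - 1*(-1336) = 27 + 1336 = 1363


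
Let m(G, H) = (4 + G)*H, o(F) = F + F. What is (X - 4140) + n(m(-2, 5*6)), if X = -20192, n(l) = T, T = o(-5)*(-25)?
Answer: -24082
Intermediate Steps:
o(F) = 2*F
m(G, H) = H*(4 + G)
T = 250 (T = (2*(-5))*(-25) = -10*(-25) = 250)
n(l) = 250
(X - 4140) + n(m(-2, 5*6)) = (-20192 - 4140) + 250 = -24332 + 250 = -24082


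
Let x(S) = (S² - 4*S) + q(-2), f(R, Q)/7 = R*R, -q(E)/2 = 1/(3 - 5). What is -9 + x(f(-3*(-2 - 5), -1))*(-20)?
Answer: -190344449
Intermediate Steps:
q(E) = 1 (q(E) = -2/(3 - 5) = -2/(-2) = -2*(-½) = 1)
f(R, Q) = 7*R² (f(R, Q) = 7*(R*R) = 7*R²)
x(S) = 1 + S² - 4*S (x(S) = (S² - 4*S) + 1 = 1 + S² - 4*S)
-9 + x(f(-3*(-2 - 5), -1))*(-20) = -9 + (1 + (7*(-3*(-2 - 5))²)² - 28*(-3*(-2 - 5))²)*(-20) = -9 + (1 + (7*(-3*(-7))²)² - 28*(-3*(-7))²)*(-20) = -9 + (1 + (7*21²)² - 28*21²)*(-20) = -9 + (1 + (7*441)² - 28*441)*(-20) = -9 + (1 + 3087² - 4*3087)*(-20) = -9 + (1 + 9529569 - 12348)*(-20) = -9 + 9517222*(-20) = -9 - 190344440 = -190344449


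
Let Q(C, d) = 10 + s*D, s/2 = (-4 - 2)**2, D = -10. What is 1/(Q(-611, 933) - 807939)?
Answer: -1/808649 ≈ -1.2366e-6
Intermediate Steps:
s = 72 (s = 2*(-4 - 2)**2 = 2*(-6)**2 = 2*36 = 72)
Q(C, d) = -710 (Q(C, d) = 10 + 72*(-10) = 10 - 720 = -710)
1/(Q(-611, 933) - 807939) = 1/(-710 - 807939) = 1/(-808649) = -1/808649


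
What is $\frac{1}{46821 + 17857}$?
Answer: $\frac{1}{64678} \approx 1.5461 \cdot 10^{-5}$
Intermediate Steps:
$\frac{1}{46821 + 17857} = \frac{1}{64678}$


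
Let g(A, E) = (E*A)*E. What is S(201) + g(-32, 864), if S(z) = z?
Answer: -23887671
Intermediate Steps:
g(A, E) = A*E**2 (g(A, E) = (A*E)*E = A*E**2)
S(201) + g(-32, 864) = 201 - 32*864**2 = 201 - 32*746496 = 201 - 23887872 = -23887671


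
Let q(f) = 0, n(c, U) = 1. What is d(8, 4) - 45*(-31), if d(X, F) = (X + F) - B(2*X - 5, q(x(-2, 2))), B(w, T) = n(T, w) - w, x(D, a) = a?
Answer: 1417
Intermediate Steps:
B(w, T) = 1 - w
d(X, F) = -6 + F + 3*X (d(X, F) = (X + F) - (1 - (2*X - 5)) = (F + X) - (1 - (-5 + 2*X)) = (F + X) - (1 + (5 - 2*X)) = (F + X) - (6 - 2*X) = (F + X) + (-6 + 2*X) = -6 + F + 3*X)
d(8, 4) - 45*(-31) = (-6 + 4 + 3*8) - 45*(-31) = (-6 + 4 + 24) + 1395 = 22 + 1395 = 1417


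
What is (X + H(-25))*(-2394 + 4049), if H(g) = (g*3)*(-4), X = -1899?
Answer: -2646345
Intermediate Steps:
H(g) = -12*g (H(g) = (3*g)*(-4) = -12*g)
(X + H(-25))*(-2394 + 4049) = (-1899 - 12*(-25))*(-2394 + 4049) = (-1899 + 300)*1655 = -1599*1655 = -2646345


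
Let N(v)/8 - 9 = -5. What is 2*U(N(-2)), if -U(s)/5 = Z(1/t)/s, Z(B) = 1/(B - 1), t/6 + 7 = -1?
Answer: 15/49 ≈ 0.30612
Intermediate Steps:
t = -48 (t = -42 + 6*(-1) = -42 - 6 = -48)
N(v) = 32 (N(v) = 72 + 8*(-5) = 72 - 40 = 32)
Z(B) = 1/(-1 + B)
U(s) = 240/(49*s) (U(s) = -5/((-1 + 1/(-48))*s) = -5/((-1 - 1/48)*s) = -5/((-49/48)*s) = -(-240)/(49*s) = 240/(49*s))
2*U(N(-2)) = 2*((240/49)/32) = 2*((240/49)*(1/32)) = 2*(15/98) = 15/49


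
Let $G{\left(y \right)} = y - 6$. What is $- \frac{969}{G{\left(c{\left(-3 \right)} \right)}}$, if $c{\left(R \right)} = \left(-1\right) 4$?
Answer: $\frac{969}{10} \approx 96.9$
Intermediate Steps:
$c{\left(R \right)} = -4$
$G{\left(y \right)} = -6 + y$
$- \frac{969}{G{\left(c{\left(-3 \right)} \right)}} = - \frac{969}{-6 - 4} = - \frac{969}{-10} = \left(-969\right) \left(- \frac{1}{10}\right) = \frac{969}{10}$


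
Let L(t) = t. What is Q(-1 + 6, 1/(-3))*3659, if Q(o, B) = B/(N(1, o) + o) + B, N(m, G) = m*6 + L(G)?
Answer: -62203/48 ≈ -1295.9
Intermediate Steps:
N(m, G) = G + 6*m (N(m, G) = m*6 + G = 6*m + G = G + 6*m)
Q(o, B) = B + B/(6 + 2*o) (Q(o, B) = B/((o + 6*1) + o) + B = B/((o + 6) + o) + B = B/((6 + o) + o) + B = B/(6 + 2*o) + B = B + B/(6 + 2*o))
Q(-1 + 6, 1/(-3))*3659 = ((½)*(7 + 2*(-1 + 6))/(-3*(3 + (-1 + 6))))*3659 = ((½)*(-⅓)*(7 + 2*5)/(3 + 5))*3659 = ((½)*(-⅓)*(7 + 10)/8)*3659 = ((½)*(-⅓)*(⅛)*17)*3659 = -17/48*3659 = -62203/48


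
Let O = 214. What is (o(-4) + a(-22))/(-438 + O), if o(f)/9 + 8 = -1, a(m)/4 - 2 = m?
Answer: 23/32 ≈ 0.71875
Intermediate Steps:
a(m) = 8 + 4*m
o(f) = -81 (o(f) = -72 + 9*(-1) = -72 - 9 = -81)
(o(-4) + a(-22))/(-438 + O) = (-81 + (8 + 4*(-22)))/(-438 + 214) = (-81 + (8 - 88))/(-224) = (-81 - 80)*(-1/224) = -161*(-1/224) = 23/32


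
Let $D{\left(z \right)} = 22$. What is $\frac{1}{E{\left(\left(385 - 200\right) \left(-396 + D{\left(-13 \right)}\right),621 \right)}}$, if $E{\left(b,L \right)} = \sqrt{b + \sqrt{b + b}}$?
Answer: $\frac{\sqrt{2}}{2 \sqrt{-34595 + i \sqrt{34595}}} \approx 1.022 \cdot 10^{-5} - 0.0038017 i$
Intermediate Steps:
$E{\left(b,L \right)} = \sqrt{b + \sqrt{2} \sqrt{b}}$ ($E{\left(b,L \right)} = \sqrt{b + \sqrt{2 b}} = \sqrt{b + \sqrt{2} \sqrt{b}}$)
$\frac{1}{E{\left(\left(385 - 200\right) \left(-396 + D{\left(-13 \right)}\right),621 \right)}} = \frac{1}{\sqrt{\left(385 - 200\right) \left(-396 + 22\right) + \sqrt{2} \sqrt{\left(385 - 200\right) \left(-396 + 22\right)}}} = \frac{1}{\sqrt{185 \left(-374\right) + \sqrt{2} \sqrt{185 \left(-374\right)}}} = \frac{1}{\sqrt{-69190 + \sqrt{2} \sqrt{-69190}}} = \frac{1}{\sqrt{-69190 + \sqrt{2} i \sqrt{69190}}} = \frac{1}{\sqrt{-69190 + 2 i \sqrt{34595}}}$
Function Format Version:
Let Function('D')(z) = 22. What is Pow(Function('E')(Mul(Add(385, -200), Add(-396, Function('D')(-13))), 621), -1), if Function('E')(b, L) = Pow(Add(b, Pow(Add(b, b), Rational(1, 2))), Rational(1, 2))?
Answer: Mul(Rational(1, 2), Pow(2, Rational(1, 2)), Pow(Add(-34595, Mul(I, Pow(34595, Rational(1, 2)))), Rational(-1, 2))) ≈ Add(1.0220e-5, Mul(-0.0038017, I))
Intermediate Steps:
Function('E')(b, L) = Pow(Add(b, Mul(Pow(2, Rational(1, 2)), Pow(b, Rational(1, 2)))), Rational(1, 2)) (Function('E')(b, L) = Pow(Add(b, Pow(Mul(2, b), Rational(1, 2))), Rational(1, 2)) = Pow(Add(b, Mul(Pow(2, Rational(1, 2)), Pow(b, Rational(1, 2)))), Rational(1, 2)))
Pow(Function('E')(Mul(Add(385, -200), Add(-396, Function('D')(-13))), 621), -1) = Pow(Pow(Add(Mul(Add(385, -200), Add(-396, 22)), Mul(Pow(2, Rational(1, 2)), Pow(Mul(Add(385, -200), Add(-396, 22)), Rational(1, 2)))), Rational(1, 2)), -1) = Pow(Pow(Add(Mul(185, -374), Mul(Pow(2, Rational(1, 2)), Pow(Mul(185, -374), Rational(1, 2)))), Rational(1, 2)), -1) = Pow(Pow(Add(-69190, Mul(Pow(2, Rational(1, 2)), Pow(-69190, Rational(1, 2)))), Rational(1, 2)), -1) = Pow(Pow(Add(-69190, Mul(Pow(2, Rational(1, 2)), Mul(I, Pow(69190, Rational(1, 2))))), Rational(1, 2)), -1) = Pow(Pow(Add(-69190, Mul(2, I, Pow(34595, Rational(1, 2)))), Rational(1, 2)), -1) = Pow(Add(-69190, Mul(2, I, Pow(34595, Rational(1, 2)))), Rational(-1, 2))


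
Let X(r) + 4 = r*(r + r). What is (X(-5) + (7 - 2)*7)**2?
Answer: 6561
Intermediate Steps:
X(r) = -4 + 2*r**2 (X(r) = -4 + r*(r + r) = -4 + r*(2*r) = -4 + 2*r**2)
(X(-5) + (7 - 2)*7)**2 = ((-4 + 2*(-5)**2) + (7 - 2)*7)**2 = ((-4 + 2*25) + 5*7)**2 = ((-4 + 50) + 35)**2 = (46 + 35)**2 = 81**2 = 6561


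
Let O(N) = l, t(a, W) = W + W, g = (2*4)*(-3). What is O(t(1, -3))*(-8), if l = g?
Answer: 192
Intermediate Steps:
g = -24 (g = 8*(-3) = -24)
t(a, W) = 2*W
l = -24
O(N) = -24
O(t(1, -3))*(-8) = -24*(-8) = 192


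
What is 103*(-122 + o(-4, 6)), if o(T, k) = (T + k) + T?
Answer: -12772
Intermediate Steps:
o(T, k) = k + 2*T
103*(-122 + o(-4, 6)) = 103*(-122 + (6 + 2*(-4))) = 103*(-122 + (6 - 8)) = 103*(-122 - 2) = 103*(-124) = -12772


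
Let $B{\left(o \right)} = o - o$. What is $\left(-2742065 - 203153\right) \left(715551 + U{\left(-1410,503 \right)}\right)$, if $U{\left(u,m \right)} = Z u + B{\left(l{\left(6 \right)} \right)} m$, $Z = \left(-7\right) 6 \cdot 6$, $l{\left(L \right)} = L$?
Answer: $-3153948544878$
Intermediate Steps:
$Z = -252$ ($Z = \left(-42\right) 6 = -252$)
$B{\left(o \right)} = 0$
$U{\left(u,m \right)} = - 252 u$ ($U{\left(u,m \right)} = - 252 u + 0 m = - 252 u + 0 = - 252 u$)
$\left(-2742065 - 203153\right) \left(715551 + U{\left(-1410,503 \right)}\right) = \left(-2742065 - 203153\right) \left(715551 - -355320\right) = - 2945218 \left(715551 + 355320\right) = \left(-2945218\right) 1070871 = -3153948544878$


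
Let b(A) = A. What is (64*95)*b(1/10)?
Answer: 608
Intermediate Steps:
(64*95)*b(1/10) = (64*95)/10 = 6080*(1/10) = 608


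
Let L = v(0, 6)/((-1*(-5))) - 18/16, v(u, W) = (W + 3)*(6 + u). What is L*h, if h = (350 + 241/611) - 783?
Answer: -51146307/12220 ≈ -4185.5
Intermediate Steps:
v(u, W) = (3 + W)*(6 + u)
h = -264322/611 (h = (350 + 241*(1/611)) - 783 = (350 + 241/611) - 783 = 214091/611 - 783 = -264322/611 ≈ -432.61)
L = 387/40 (L = (18 + 3*0 + 6*6 + 6*0)/((-1*(-5))) - 18/16 = (18 + 0 + 36 + 0)/5 - 18*1/16 = 54*(⅕) - 9/8 = 54/5 - 9/8 = 387/40 ≈ 9.6750)
L*h = (387/40)*(-264322/611) = -51146307/12220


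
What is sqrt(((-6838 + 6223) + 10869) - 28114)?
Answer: 2*I*sqrt(4465) ≈ 133.64*I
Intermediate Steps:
sqrt(((-6838 + 6223) + 10869) - 28114) = sqrt((-615 + 10869) - 28114) = sqrt(10254 - 28114) = sqrt(-17860) = 2*I*sqrt(4465)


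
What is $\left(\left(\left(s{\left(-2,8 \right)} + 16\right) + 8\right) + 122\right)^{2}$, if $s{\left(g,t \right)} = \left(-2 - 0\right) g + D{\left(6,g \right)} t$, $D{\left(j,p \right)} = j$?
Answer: $39204$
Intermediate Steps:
$s{\left(g,t \right)} = - 2 g + 6 t$ ($s{\left(g,t \right)} = \left(-2 - 0\right) g + 6 t = \left(-2 + 0\right) g + 6 t = - 2 g + 6 t$)
$\left(\left(\left(s{\left(-2,8 \right)} + 16\right) + 8\right) + 122\right)^{2} = \left(\left(\left(\left(\left(-2\right) \left(-2\right) + 6 \cdot 8\right) + 16\right) + 8\right) + 122\right)^{2} = \left(\left(\left(\left(4 + 48\right) + 16\right) + 8\right) + 122\right)^{2} = \left(\left(\left(52 + 16\right) + 8\right) + 122\right)^{2} = \left(\left(68 + 8\right) + 122\right)^{2} = \left(76 + 122\right)^{2} = 198^{2} = 39204$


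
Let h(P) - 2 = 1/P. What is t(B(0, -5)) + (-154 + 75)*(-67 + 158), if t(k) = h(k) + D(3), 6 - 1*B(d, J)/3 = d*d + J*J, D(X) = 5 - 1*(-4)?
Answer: -409147/57 ≈ -7178.0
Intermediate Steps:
D(X) = 9 (D(X) = 5 + 4 = 9)
h(P) = 2 + 1/P
B(d, J) = 18 - 3*J² - 3*d² (B(d, J) = 18 - 3*(d*d + J*J) = 18 - 3*(d² + J²) = 18 - 3*(J² + d²) = 18 + (-3*J² - 3*d²) = 18 - 3*J² - 3*d²)
t(k) = 11 + 1/k (t(k) = (2 + 1/k) + 9 = 11 + 1/k)
t(B(0, -5)) + (-154 + 75)*(-67 + 158) = (11 + 1/(18 - 3*(-5)² - 3*0²)) + (-154 + 75)*(-67 + 158) = (11 + 1/(18 - 3*25 - 3*0)) - 79*91 = (11 + 1/(18 - 75 + 0)) - 7189 = (11 + 1/(-57)) - 7189 = (11 - 1/57) - 7189 = 626/57 - 7189 = -409147/57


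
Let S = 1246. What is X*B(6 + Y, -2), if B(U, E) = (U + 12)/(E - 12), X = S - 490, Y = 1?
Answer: -1026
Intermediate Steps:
X = 756 (X = 1246 - 490 = 756)
B(U, E) = (12 + U)/(-12 + E)
X*B(6 + Y, -2) = 756*((12 + (6 + 1))/(-12 - 2)) = 756*((12 + 7)/(-14)) = 756*(-1/14*19) = 756*(-19/14) = -1026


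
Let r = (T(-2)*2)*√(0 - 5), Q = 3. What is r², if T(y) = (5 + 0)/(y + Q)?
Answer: -500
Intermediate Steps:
T(y) = 5/(3 + y) (T(y) = (5 + 0)/(y + 3) = 5/(3 + y))
r = 10*I*√5 (r = ((5/(3 - 2))*2)*√(0 - 5) = ((5/1)*2)*√(-5) = ((5*1)*2)*(I*√5) = (5*2)*(I*√5) = 10*(I*√5) = 10*I*√5 ≈ 22.361*I)
r² = (10*I*√5)² = -500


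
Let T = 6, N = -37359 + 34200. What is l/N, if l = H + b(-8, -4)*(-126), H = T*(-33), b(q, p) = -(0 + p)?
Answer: 2/9 ≈ 0.22222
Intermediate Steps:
N = -3159
b(q, p) = -p
H = -198 (H = 6*(-33) = -198)
l = -702 (l = -198 - 1*(-4)*(-126) = -198 + 4*(-126) = -198 - 504 = -702)
l/N = -702/(-3159) = -702*(-1/3159) = 2/9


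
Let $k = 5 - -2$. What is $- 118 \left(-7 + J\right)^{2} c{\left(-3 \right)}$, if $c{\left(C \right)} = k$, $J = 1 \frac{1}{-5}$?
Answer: $- \frac{1070496}{25} \approx -42820.0$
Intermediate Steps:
$J = - \frac{1}{5}$ ($J = 1 \left(- \frac{1}{5}\right) = - \frac{1}{5} \approx -0.2$)
$k = 7$ ($k = 5 + 2 = 7$)
$c{\left(C \right)} = 7$
$- 118 \left(-7 + J\right)^{2} c{\left(-3 \right)} = - 118 \left(-7 - \frac{1}{5}\right)^{2} \cdot 7 = - 118 \left(- \frac{36}{5}\right)^{2} \cdot 7 = \left(-118\right) \frac{1296}{25} \cdot 7 = \left(- \frac{152928}{25}\right) 7 = - \frac{1070496}{25}$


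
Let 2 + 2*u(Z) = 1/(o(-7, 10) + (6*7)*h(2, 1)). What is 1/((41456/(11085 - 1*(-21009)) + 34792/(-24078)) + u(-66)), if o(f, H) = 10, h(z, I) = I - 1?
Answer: -1287932220/1420930409 ≈ -0.90640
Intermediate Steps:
h(z, I) = -1 + I
u(Z) = -19/20 (u(Z) = -1 + 1/(2*(10 + (6*7)*(-1 + 1))) = -1 + 1/(2*(10 + 42*0)) = -1 + 1/(2*(10 + 0)) = -1 + (1/2)/10 = -1 + (1/2)*(1/10) = -1 + 1/20 = -19/20)
1/((41456/(11085 - 1*(-21009)) + 34792/(-24078)) + u(-66)) = 1/((41456/(11085 - 1*(-21009)) + 34792/(-24078)) - 19/20) = 1/((41456/(11085 + 21009) + 34792*(-1/24078)) - 19/20) = 1/((41456/32094 - 17396/12039) - 19/20) = 1/((41456*(1/32094) - 17396/12039) - 19/20) = 1/((20728/16047 - 17396/12039) - 19/20) = 1/(-9869740/64396611 - 19/20) = 1/(-1420930409/1287932220) = -1287932220/1420930409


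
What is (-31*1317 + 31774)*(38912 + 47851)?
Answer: -785465439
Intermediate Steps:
(-31*1317 + 31774)*(38912 + 47851) = (-40827 + 31774)*86763 = -9053*86763 = -785465439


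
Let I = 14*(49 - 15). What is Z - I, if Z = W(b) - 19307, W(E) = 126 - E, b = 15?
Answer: -19672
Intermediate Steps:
Z = -19196 (Z = (126 - 1*15) - 19307 = (126 - 15) - 19307 = 111 - 19307 = -19196)
I = 476 (I = 14*34 = 476)
Z - I = -19196 - 1*476 = -19196 - 476 = -19672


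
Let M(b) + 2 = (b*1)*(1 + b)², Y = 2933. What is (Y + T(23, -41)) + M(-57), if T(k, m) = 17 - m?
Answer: -175763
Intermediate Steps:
M(b) = -2 + b*(1 + b)² (M(b) = -2 + (b*1)*(1 + b)² = -2 + b*(1 + b)²)
(Y + T(23, -41)) + M(-57) = (2933 + (17 - 1*(-41))) + (-2 - 57*(1 - 57)²) = (2933 + (17 + 41)) + (-2 - 57*(-56)²) = (2933 + 58) + (-2 - 57*3136) = 2991 + (-2 - 178752) = 2991 - 178754 = -175763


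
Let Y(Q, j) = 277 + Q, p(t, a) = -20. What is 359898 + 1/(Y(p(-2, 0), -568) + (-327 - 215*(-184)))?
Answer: 14212372021/39490 ≈ 3.5990e+5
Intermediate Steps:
359898 + 1/(Y(p(-2, 0), -568) + (-327 - 215*(-184))) = 359898 + 1/((277 - 20) + (-327 - 215*(-184))) = 359898 + 1/(257 + (-327 + 39560)) = 359898 + 1/(257 + 39233) = 359898 + 1/39490 = 14212372021/39490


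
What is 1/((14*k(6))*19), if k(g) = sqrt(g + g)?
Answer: sqrt(3)/1596 ≈ 0.0010852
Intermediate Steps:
k(g) = sqrt(2)*sqrt(g) (k(g) = sqrt(2*g) = sqrt(2)*sqrt(g))
1/((14*k(6))*19) = 1/((14*(sqrt(2)*sqrt(6)))*19) = 1/((14*(2*sqrt(3)))*19) = 1/((28*sqrt(3))*19) = 1/(532*sqrt(3)) = sqrt(3)/1596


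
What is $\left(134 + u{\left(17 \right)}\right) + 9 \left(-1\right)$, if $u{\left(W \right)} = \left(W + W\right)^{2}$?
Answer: $1281$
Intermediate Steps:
$u{\left(W \right)} = 4 W^{2}$ ($u{\left(W \right)} = \left(2 W\right)^{2} = 4 W^{2}$)
$\left(134 + u{\left(17 \right)}\right) + 9 \left(-1\right) = \left(134 + 4 \cdot 17^{2}\right) + 9 \left(-1\right) = \left(134 + 4 \cdot 289\right) - 9 = \left(134 + 1156\right) - 9 = 1290 - 9 = 1281$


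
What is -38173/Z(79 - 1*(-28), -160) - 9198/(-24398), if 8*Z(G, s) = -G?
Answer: 3725871509/1305293 ≈ 2854.4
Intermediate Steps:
Z(G, s) = -G/8 (Z(G, s) = (-G)/8 = -G/8)
-38173/Z(79 - 1*(-28), -160) - 9198/(-24398) = -38173*(-8/(79 - 1*(-28))) - 9198/(-24398) = -38173*(-8/(79 + 28)) - 9198*(-1/24398) = -38173/((-⅛*107)) + 4599/12199 = -38173/(-107/8) + 4599/12199 = -38173*(-8/107) + 4599/12199 = 305384/107 + 4599/12199 = 3725871509/1305293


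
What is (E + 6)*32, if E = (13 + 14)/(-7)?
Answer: 480/7 ≈ 68.571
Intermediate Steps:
E = -27/7 (E = 27*(-⅐) = -27/7 ≈ -3.8571)
(E + 6)*32 = (-27/7 + 6)*32 = (15/7)*32 = 480/7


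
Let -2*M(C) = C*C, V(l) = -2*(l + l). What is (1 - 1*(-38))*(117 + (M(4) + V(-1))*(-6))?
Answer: 5499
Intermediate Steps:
V(l) = -4*l
M(C) = -C²/2 (M(C) = -C*C/2 = -C²/2)
(1 - 1*(-38))*(117 + (M(4) + V(-1))*(-6)) = (1 - 1*(-38))*(117 + (-½*4² - 4*(-1))*(-6)) = (1 + 38)*(117 + (-½*16 + 4)*(-6)) = 39*(117 + (-8 + 4)*(-6)) = 39*(117 - 4*(-6)) = 39*(117 + 24) = 39*141 = 5499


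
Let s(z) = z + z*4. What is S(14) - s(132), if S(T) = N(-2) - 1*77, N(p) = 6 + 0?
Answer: -731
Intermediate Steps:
s(z) = 5*z (s(z) = z + 4*z = 5*z)
N(p) = 6
S(T) = -71 (S(T) = 6 - 1*77 = 6 - 77 = -71)
S(14) - s(132) = -71 - 5*132 = -71 - 1*660 = -71 - 660 = -731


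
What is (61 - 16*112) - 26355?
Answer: -28086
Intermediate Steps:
(61 - 16*112) - 26355 = (61 - 1792) - 26355 = -1731 - 26355 = -28086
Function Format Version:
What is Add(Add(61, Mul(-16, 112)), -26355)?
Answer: -28086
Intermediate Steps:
Add(Add(61, Mul(-16, 112)), -26355) = Add(Add(61, -1792), -26355) = Add(-1731, -26355) = -28086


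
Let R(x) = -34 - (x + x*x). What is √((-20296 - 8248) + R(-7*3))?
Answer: 9*I*√358 ≈ 170.29*I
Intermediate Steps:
R(x) = -34 - x - x² (R(x) = -34 - (x + x²) = -34 + (-x - x²) = -34 - x - x²)
√((-20296 - 8248) + R(-7*3)) = √((-20296 - 8248) + (-34 - (-7)*3 - (-7*3)²)) = √(-28544 + (-34 - 1*(-21) - 1*(-21)²)) = √(-28544 + (-34 + 21 - 1*441)) = √(-28544 + (-34 + 21 - 441)) = √(-28544 - 454) = √(-28998) = 9*I*√358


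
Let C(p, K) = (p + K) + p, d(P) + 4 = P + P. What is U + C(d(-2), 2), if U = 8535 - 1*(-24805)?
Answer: 33326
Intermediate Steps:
d(P) = -4 + 2*P (d(P) = -4 + (P + P) = -4 + 2*P)
C(p, K) = K + 2*p (C(p, K) = (K + p) + p = K + 2*p)
U = 33340 (U = 8535 + 24805 = 33340)
U + C(d(-2), 2) = 33340 + (2 + 2*(-4 + 2*(-2))) = 33340 + (2 + 2*(-4 - 4)) = 33340 + (2 + 2*(-8)) = 33340 + (2 - 16) = 33340 - 14 = 33326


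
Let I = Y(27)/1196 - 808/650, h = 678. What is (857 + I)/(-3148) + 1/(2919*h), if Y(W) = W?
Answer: -25320137063987/93140744533200 ≈ -0.27185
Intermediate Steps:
I = -36493/29900 (I = 27/1196 - 808/650 = 27*(1/1196) - 808*1/650 = 27/1196 - 404/325 = -36493/29900 ≈ -1.2205)
(857 + I)/(-3148) + 1/(2919*h) = (857 - 36493/29900)/(-3148) + 1/(2919*678) = (25587807/29900)*(-1/3148) + (1/2919)*(1/678) = -25587807/94125200 + 1/1979082 = -25320137063987/93140744533200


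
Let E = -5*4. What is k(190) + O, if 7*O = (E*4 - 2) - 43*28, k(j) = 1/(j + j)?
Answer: -488673/2660 ≈ -183.71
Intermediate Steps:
E = -20
k(j) = 1/(2*j)
O = -1286/7 (O = ((-20*4 - 2) - 43*28)/7 = ((-80 - 2) - 1204)/7 = (-82 - 1204)/7 = (⅐)*(-1286) = -1286/7 ≈ -183.71)
k(190) + O = (½)/190 - 1286/7 = (½)*(1/190) - 1286/7 = 1/380 - 1286/7 = -488673/2660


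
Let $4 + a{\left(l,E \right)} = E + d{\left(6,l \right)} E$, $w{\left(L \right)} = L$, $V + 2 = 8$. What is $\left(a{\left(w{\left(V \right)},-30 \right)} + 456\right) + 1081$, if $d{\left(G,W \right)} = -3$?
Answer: $1593$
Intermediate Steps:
$V = 6$ ($V = -2 + 8 = 6$)
$a{\left(l,E \right)} = -4 - 2 E$ ($a{\left(l,E \right)} = -4 + \left(E - 3 E\right) = -4 - 2 E$)
$\left(a{\left(w{\left(V \right)},-30 \right)} + 456\right) + 1081 = \left(\left(-4 - -60\right) + 456\right) + 1081 = \left(\left(-4 + 60\right) + 456\right) + 1081 = \left(56 + 456\right) + 1081 = 512 + 1081 = 1593$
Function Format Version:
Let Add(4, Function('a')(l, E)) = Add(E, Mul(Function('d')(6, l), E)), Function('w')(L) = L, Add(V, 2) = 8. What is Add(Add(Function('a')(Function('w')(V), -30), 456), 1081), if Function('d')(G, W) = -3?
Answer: 1593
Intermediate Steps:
V = 6 (V = Add(-2, 8) = 6)
Function('a')(l, E) = Add(-4, Mul(-2, E)) (Function('a')(l, E) = Add(-4, Add(E, Mul(-3, E))) = Add(-4, Mul(-2, E)))
Add(Add(Function('a')(Function('w')(V), -30), 456), 1081) = Add(Add(Add(-4, Mul(-2, -30)), 456), 1081) = Add(Add(Add(-4, 60), 456), 1081) = Add(Add(56, 456), 1081) = Add(512, 1081) = 1593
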